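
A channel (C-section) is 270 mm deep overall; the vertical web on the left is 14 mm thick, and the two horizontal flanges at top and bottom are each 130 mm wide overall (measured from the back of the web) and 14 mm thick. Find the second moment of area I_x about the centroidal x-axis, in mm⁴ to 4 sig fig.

I_x ≈ 7.623 × 10⁷ mm⁴

Break the section into simple shapes (no overlaps), measuring from the bottom-left corner of the bounding box.
Web: 14 × 270, A = 3 780 mm², y = 135 mm, Ī = 22 963 500 mm⁴.
Top flange (beyond web): 116 × 14, A = 1 624 mm², y = 263 mm, Ī = 26525.3 mm⁴.
Bottom flange (beyond web): 116 × 14, A = 1 624 mm², y = 7 mm, Ī = 26525.3 mm⁴.
By symmetry the centroid is at mid-height, ȳ = 135 mm.
Transfer each piece to the centroidal x-axis using Ī + A·d² with d = y − 135:
  web: d = 0 mm → contributes +22 963 500 mm⁴
  top flange (beyond web): d = 128 mm → contributes +26 634 141 mm⁴
  bottom flange (beyond web): d = -128 mm → contributes +26 634 141 mm⁴
Total I = 76 231 783 mm⁴.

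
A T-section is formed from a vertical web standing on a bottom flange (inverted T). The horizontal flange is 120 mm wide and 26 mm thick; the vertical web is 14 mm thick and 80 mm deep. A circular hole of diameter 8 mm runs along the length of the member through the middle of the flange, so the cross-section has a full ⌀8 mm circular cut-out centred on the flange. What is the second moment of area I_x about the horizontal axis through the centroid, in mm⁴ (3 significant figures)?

I_x ≈ 3.08 × 10⁶ mm⁴

Treat the section as a set of non-overlapping primitives; coordinates are from the bounding-box lower-left.
Flange: 120 × 26, A = 3 120 mm², y = 13 mm, Ī = 175 760 mm⁴.
Web: 14 × 80, A = 1 120 mm², y = 66 mm, Ī = 597 333 mm⁴.
Hole (subtracted): ⌀8, A = 50.265 mm², y = 13 mm, Ī = 201.06 mm⁴.
Centroid: ȳ = ΣA·y / ΣA = 27.168 mm.
Transfer each piece to the horizontal axis through the centroid using Ī + A·d² with d = y − 27.168:
  flange: d = -14.168 mm → contributes +802 041 mm⁴
  web: d = 38.832 mm → contributes +2 286 212 mm⁴
  hole: d = -14.168 mm → contributes −10 291 mm⁴
Total I = 3 077 962 mm⁴.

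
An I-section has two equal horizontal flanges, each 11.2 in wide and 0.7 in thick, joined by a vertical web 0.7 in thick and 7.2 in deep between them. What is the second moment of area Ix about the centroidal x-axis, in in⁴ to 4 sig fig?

Ix ≈ 267.1 in⁴

Decompose the section into non-overlapping parts with the origin at the bottom-left of its bounding rectangle.
Bottom flange: 11.2 × 0.7, A = 7.84 in², y = 0.35 in, Ī = 0.320133 in⁴.
Web: 0.7 × 7.2, A = 5.04 in², y = 4.3 in, Ī = 21.7728 in⁴.
Top flange: 11.2 × 0.7, A = 7.84 in², y = 8.25 in, Ī = 0.320133 in⁴.
By symmetry the centroid is at mid-height, ȳ = 4.3 in.
Transfer each piece to the centroidal x-axis using Ī + A·d² with d = y − 4.3:
  bottom flange: d = -3.95 in → contributes +122.644 in⁴
  web: d = 0 in → contributes +21.7728 in⁴
  top flange: d = 3.95 in → contributes +122.644 in⁴
Total I = 267.06 in⁴.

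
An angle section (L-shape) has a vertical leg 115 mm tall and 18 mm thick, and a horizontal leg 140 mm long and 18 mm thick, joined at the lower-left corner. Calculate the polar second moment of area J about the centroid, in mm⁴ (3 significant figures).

J ≈ 1.28 × 10⁷ mm⁴

Break the section into simple shapes (no overlaps), measuring from the bottom-left corner of the bounding box.
Vertical leg: 18 × 115, A = 2 070 mm², y = 57.5 mm, Ī = 2 281 313 mm⁴.
Horizontal leg (remainder): 122 × 18, A = 2 196 mm², y = 9 mm, Ī = 59 292 mm⁴.
Centroid: ȳ = ΣA·y / ΣA = 32.534 mm.
Transfer each piece to the centroidal x-axis using Ī + A·d² with d = y − 32.534:
  vertical leg: d = 24.966 mm → contributes +3 571 571 mm⁴
  horizontal leg (remainder): d = -23.534 mm → contributes +1 275 519 mm⁴
Total I = 4 847 091 mm⁴.
For the y-axis: x̄ = 45.034 mm.
Repeating about the centroidal y-axis gives I_y = 8 000 953 mm⁴.
Polar second moment: J = I_x + I_y = 12 848 044 mm⁴.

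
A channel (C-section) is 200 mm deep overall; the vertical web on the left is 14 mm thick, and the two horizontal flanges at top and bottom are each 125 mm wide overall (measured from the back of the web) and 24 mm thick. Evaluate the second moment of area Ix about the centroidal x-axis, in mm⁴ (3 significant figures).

Split into non-overlapping primitives; take the origin at the lower-left of the bounding box.
Web: 14 × 200, A = 2 800 mm², y = 100 mm, Ī = 9 333 333 mm⁴.
Top flange (beyond web): 111 × 24, A = 2 664 mm², y = 188 mm, Ī = 127 872 mm⁴.
Bottom flange (beyond web): 111 × 24, A = 2 664 mm², y = 12 mm, Ī = 127 872 mm⁴.
By symmetry the centroid is at mid-height, ȳ = 100 mm.
Transfer each piece to the centroidal x-axis using Ī + A·d² with d = y − 100:
  web: d = 0 mm → contributes +9 333 333 mm⁴
  top flange (beyond web): d = 88 mm → contributes +20 757 888 mm⁴
  bottom flange (beyond web): d = -88 mm → contributes +20 757 888 mm⁴
Total I = 50 849 109 mm⁴.

Ix ≈ 5.08 × 10⁷ mm⁴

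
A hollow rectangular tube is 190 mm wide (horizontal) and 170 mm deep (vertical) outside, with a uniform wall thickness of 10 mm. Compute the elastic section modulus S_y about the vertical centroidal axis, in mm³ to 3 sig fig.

Break the section into simple shapes (no overlaps), measuring from the bottom-left corner of the bounding box.
Outer rectangle: 190 × 170, A = 32 300 mm², x = 95 mm, Ī = 97 169 167 mm⁴.
Inner void (subtracted): 170 × 150, A = 25 500 mm², x = 95 mm, Ī = 61 412 500 mm⁴.
By symmetry the centroid is at mid-width, x̄ = 95 mm.
All pieces are centred on the vertical centroidal axis, so I = ΣĪ (holes subtracted) = 35 756 667 mm⁴.
Extreme fibre distance c = 95 mm; S = I/c = 376 386 mm³.

S_y ≈ 3.76 × 10⁵ mm³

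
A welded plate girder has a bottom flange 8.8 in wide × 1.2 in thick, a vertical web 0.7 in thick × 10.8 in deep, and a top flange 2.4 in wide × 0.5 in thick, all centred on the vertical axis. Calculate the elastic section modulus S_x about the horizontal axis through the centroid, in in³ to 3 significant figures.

Treat the section as a set of non-overlapping primitives; coordinates are from the bounding-box lower-left.
Bottom plate: 8.8 × 1.2, A = 10.56 in², y = 0.6 in, Ī = 1.2672 in⁴.
Web plate: 0.7 × 10.8, A = 7.56 in², y = 6.6 in, Ī = 73.483 in⁴.
Top plate: 2.4 × 0.5, A = 1.2 in², y = 12.25 in, Ī = 0.025 in⁴.
Centroid: ȳ = ΣA·y / ΣA = 3.6714 in.
Transfer each piece to the horizontal axis through the centroid using Ī + A·d² with d = y − 3.6714:
  bottom plate: d = -3.0714 in → contributes +100.89 in⁴
  web plate: d = 2.9286 in → contributes +138.32 in⁴
  top plate: d = 8.5786 in → contributes +88.335 in⁴
Total I = 327.54 in⁴.
Extreme fibre distance c = 8.8286 in; S = I/c = 37.1 in³.

S_x ≈ 37.1 in³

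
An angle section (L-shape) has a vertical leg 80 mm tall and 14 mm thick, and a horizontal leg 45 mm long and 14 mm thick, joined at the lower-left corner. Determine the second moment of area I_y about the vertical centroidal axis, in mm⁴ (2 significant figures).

I_y ≈ 2.1 × 10⁵ mm⁴

Decompose the section into non-overlapping parts with the origin at the bottom-left of its bounding rectangle.
Vertical leg: 14 × 80, A = 1 120 mm², x = 7 mm, Ī = 18 293 mm⁴.
Horizontal leg (remainder): 31 × 14, A = 434 mm², x = 29.5 mm, Ī = 34 756 mm⁴.
Centroid: x̄ = ΣA·x / ΣA = 13.28 mm.
Transfer each piece to the vertical centroidal axis using Ī + A·d² with d = x − 13.28:
  vertical leg: d = -6.284 mm → contributes +62 518 mm⁴
  horizontal leg (remainder): d = 16.22 mm → contributes +148 883 mm⁴
Total I = 211 401 mm⁴.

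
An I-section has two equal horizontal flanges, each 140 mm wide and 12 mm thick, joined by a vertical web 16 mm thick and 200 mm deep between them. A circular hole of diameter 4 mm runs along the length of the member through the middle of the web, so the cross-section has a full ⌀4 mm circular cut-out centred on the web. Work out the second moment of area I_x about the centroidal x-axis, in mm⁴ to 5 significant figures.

I_x ≈ 4.8460 × 10⁷ mm⁴

Treat the section as a set of non-overlapping primitives; coordinates are from the bounding-box lower-left.
Bottom flange: 140 × 12, A = 1 680 mm², y = 6 mm, Ī = 20 160 mm⁴.
Web: 16 × 200, A = 3 200 mm², y = 112 mm, Ī = 10 666 667 mm⁴.
Top flange: 140 × 12, A = 1 680 mm², y = 218 mm, Ī = 20 160 mm⁴.
Hole (subtracted): ⌀4, A = 12.56637 mm², y = 112 mm, Ī = 12.56637 mm⁴.
By symmetry the centroid is at mid-height, ȳ = 112 mm.
Transfer each piece to the centroidal x-axis using Ī + A·d² with d = y − 112:
  bottom flange: d = -106 mm → contributes +18 896 640 mm⁴
  web: d = 0 mm → contributes +10 666 667 mm⁴
  top flange: d = 106 mm → contributes +18 896 640 mm⁴
  hole: d = 0 mm → contributes −12.56637 mm⁴
Total I = 48 459 934 mm⁴.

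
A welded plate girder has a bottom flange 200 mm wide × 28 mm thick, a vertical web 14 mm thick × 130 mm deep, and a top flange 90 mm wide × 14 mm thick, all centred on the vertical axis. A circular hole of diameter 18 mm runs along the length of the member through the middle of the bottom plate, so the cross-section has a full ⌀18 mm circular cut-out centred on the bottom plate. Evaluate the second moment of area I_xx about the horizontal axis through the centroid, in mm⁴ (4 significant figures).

I_xx ≈ 2.979 × 10⁷ mm⁴

Split into non-overlapping primitives; take the origin at the lower-left of the bounding box.
Bottom plate: 200 × 28, A = 5 600 mm², y = 14 mm, Ī = 365 867 mm⁴.
Web plate: 14 × 130, A = 1 820 mm², y = 93 mm, Ī = 2 563 167 mm⁴.
Top plate: 90 × 14, A = 1 260 mm², y = 165 mm, Ī = 20 580 mm⁴.
Hole (subtracted): ⌀18, A = 254.469 mm², y = 14 mm, Ī = 5 153 mm⁴.
Centroid: ȳ = ΣA·y / ΣA = 53.6462 mm.
Transfer each piece to the horizontal axis through the centroid using Ī + A·d² with d = y − 53.6462:
  bottom plate: d = -39.6462 mm → contributes +9 168 050 mm⁴
  web plate: d = 39.3538 mm → contributes +5 381 845 mm⁴
  top plate: d = 111.354 mm → contributes +15 644 172 mm⁴
  hole: d = -39.6462 mm → contributes −405 132 mm⁴
Total I = 29 788 935 mm⁴.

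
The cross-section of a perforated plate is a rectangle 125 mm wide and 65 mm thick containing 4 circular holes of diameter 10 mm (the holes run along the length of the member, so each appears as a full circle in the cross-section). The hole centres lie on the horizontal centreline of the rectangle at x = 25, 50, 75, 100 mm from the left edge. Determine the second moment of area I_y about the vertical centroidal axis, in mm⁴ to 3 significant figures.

Break the section into simple shapes (no overlaps), measuring from the bottom-left corner of the bounding box.
Plate: 125 × 65, A = 8 125 mm², x = 62.5 mm, Ī = 10 579 427 mm⁴.
Hole 1 (subtracted): ⌀10, A = 78.54 mm², x = 25 mm, Ī = 490.87 mm⁴.
Hole 2 (subtracted): ⌀10, A = 78.54 mm², x = 50 mm, Ī = 490.87 mm⁴.
Hole 3 (subtracted): ⌀10, A = 78.54 mm², x = 75 mm, Ī = 490.87 mm⁴.
Hole 4 (subtracted): ⌀10, A = 78.54 mm², x = 100 mm, Ī = 490.87 mm⁴.
By symmetry the centroid is at mid-width, x̄ = 62.5 mm.
Transfer each piece to the vertical centroidal axis using Ī + A·d² with d = x − 62.5:
  plate: d = 0 mm → contributes +10 579 427 mm⁴
  hole 1: d = -37.5 mm → contributes −110 937 mm⁴
  hole 2: d = -12.5 mm → contributes −12 763 mm⁴
  hole 3: d = 12.5 mm → contributes −12 763 mm⁴
  hole 4: d = 37.5 mm → contributes −110 937 mm⁴
Total I = 10 332 027 mm⁴.

I_y ≈ 1.03 × 10⁷ mm⁴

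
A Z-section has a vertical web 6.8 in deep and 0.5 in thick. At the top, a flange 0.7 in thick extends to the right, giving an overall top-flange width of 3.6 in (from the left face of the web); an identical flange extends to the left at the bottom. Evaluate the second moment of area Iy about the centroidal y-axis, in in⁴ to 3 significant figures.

Iy ≈ 17.6 in⁴

Decompose the section into non-overlapping parts with the origin at the bottom-left of its bounding rectangle.
Web: 0.5 × 6.8, A = 3.4 in², x = 3.35 in, Ī = 0.070833 in⁴.
Top flange (beyond web): 3.1 × 0.7, A = 2.17 in², x = 5.15 in, Ī = 1.7378 in⁴.
Bottom flange (beyond web): 3.1 × 0.7, A = 2.17 in², x = 1.55 in, Ī = 1.7378 in⁴.
Centroid: x̄ = ΣA·x / ΣA = 3.35 in.
Transfer each piece to the centroidal y-axis using Ī + A·d² with d = x − 3.35:
  web: d = 0 in → contributes +0.070833 in⁴
  top flange (beyond web): d = 1.8 in → contributes +8.7686 in⁴
  bottom flange (beyond web): d = -1.8 in → contributes +8.7686 in⁴
Total I = 17.608 in⁴.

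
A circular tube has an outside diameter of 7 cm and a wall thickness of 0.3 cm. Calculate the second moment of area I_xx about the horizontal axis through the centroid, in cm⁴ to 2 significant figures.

Treat the section as a set of non-overlapping primitives; coordinates are from the bounding-box lower-left.
Outer circle: ⌀7, A = 38.48 cm², y = 3.5 cm, Ī = 117.9 cm⁴.
Bore (subtracted): ⌀6.4, A = 32.17 cm², y = 3.5 cm, Ī = 82.35 cm⁴.
By symmetry the centroid is at mid-height, ȳ = 3.5 cm.
All pieces are centred on the horizontal axis through the centroid, so I = ΣĪ (holes subtracted) = 35.5 cm⁴.

I_xx ≈ 36 cm⁴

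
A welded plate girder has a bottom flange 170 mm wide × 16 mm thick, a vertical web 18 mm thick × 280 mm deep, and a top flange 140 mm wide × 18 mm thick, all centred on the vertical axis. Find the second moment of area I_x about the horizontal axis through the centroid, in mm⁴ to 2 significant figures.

I_x ≈ 1.5 × 10⁸ mm⁴

Break the section into simple shapes (no overlaps), measuring from the bottom-left corner of the bounding box.
Bottom plate: 170 × 16, A = 2 720 mm², y = 8 mm, Ī = 58 027 mm⁴.
Web plate: 18 × 280, A = 5 040 mm², y = 156 mm, Ī = 32 928 000 mm⁴.
Top plate: 140 × 18, A = 2 520 mm², y = 305 mm, Ī = 68 040 mm⁴.
Centroid: ȳ = ΣA·y / ΣA = 153.4 mm.
Transfer each piece to the horizontal axis through the centroid using Ī + A·d² with d = y − 153.4:
  bottom plate: d = -145.4 mm → contributes +57 534 901 mm⁴
  web plate: d = 2.634 mm → contributes +32 962 974 mm⁴
  top plate: d = 151.6 mm → contributes +58 010 257 mm⁴
Total I = 148 508 131 mm⁴.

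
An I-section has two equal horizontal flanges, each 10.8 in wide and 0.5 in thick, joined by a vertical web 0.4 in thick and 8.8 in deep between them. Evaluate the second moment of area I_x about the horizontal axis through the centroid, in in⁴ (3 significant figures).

I_x ≈ 256 in⁴

Split into non-overlapping primitives; take the origin at the lower-left of the bounding box.
Bottom flange: 10.8 × 0.5, A = 5.4 in², y = 0.25 in, Ī = 0.1125 in⁴.
Web: 0.4 × 8.8, A = 3.52 in², y = 4.9 in, Ī = 22.716 in⁴.
Top flange: 10.8 × 0.5, A = 5.4 in², y = 9.55 in, Ī = 0.1125 in⁴.
By symmetry the centroid is at mid-height, ȳ = 4.9 in.
Transfer each piece to the horizontal axis through the centroid using Ī + A·d² with d = y − 4.9:
  bottom flange: d = -4.65 in → contributes +116.87 in⁴
  web: d = 0 in → contributes +22.716 in⁴
  top flange: d = 4.65 in → contributes +116.87 in⁴
Total I = 256.46 in⁴.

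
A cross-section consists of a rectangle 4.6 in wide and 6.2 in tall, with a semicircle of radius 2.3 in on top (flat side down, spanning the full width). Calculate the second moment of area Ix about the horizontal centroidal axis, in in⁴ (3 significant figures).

Break the section into simple shapes (no overlaps), measuring from the bottom-left corner of the bounding box.
Rectangular body: 4.6 × 6.2, A = 28.52 in², y = 3.1 in, Ī = 91.359 in⁴.
Semicircular cap: semicircle r = 2.3, A = 8.3095 in², y = 7.1762 in, Ī = 3.0714 in⁴.
Centroid: ȳ = ΣA·y / ΣA = 4.0197 in.
Transfer each piece to the horizontal centroidal axis using Ī + A·d² with d = y − 4.0197:
  rectangular body: d = -0.91967 in → contributes +115.48 in⁴
  semicircular cap: d = 3.1565 in → contributes +85.862 in⁴
Total I = 201.34 in⁴.

Ix ≈ 201 in⁴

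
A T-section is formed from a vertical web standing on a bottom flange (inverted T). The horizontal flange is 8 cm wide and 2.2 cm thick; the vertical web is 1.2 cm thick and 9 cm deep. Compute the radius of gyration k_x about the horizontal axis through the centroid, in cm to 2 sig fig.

k_x ≈ 3.2 cm

Decompose the section into non-overlapping parts with the origin at the bottom-left of its bounding rectangle.
Flange: 8 × 2.2, A = 17.6 cm², y = 1.1 cm, Ī = 7.099 cm⁴.
Web: 1.2 × 9, A = 10.8 cm², y = 6.7 cm, Ī = 72.9 cm⁴.
Centroid: ȳ = ΣA·y / ΣA = 3.23 cm.
Transfer each piece to the horizontal axis through the centroid using Ī + A·d² with d = y − 3.23:
  flange: d = -2.13 cm → contributes +86.92 cm⁴
  web: d = 3.47 cm → contributes +203 cm⁴
Total I = 289.9 cm⁴.
Radius of gyration: k = √(I/A) = √(289.9 / 28.4) = 3.195 cm.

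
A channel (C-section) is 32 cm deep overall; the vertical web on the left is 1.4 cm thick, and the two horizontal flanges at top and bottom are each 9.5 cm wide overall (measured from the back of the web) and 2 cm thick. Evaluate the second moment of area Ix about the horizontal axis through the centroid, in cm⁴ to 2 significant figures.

Ix ≈ 1.1 × 10⁴ cm⁴

Split into non-overlapping primitives; take the origin at the lower-left of the bounding box.
Web: 1.4 × 32, A = 44.8 cm², y = 16 cm, Ī = 3 823 cm⁴.
Top flange (beyond web): 8.1 × 2, A = 16.2 cm², y = 31 cm, Ī = 5.4 cm⁴.
Bottom flange (beyond web): 8.1 × 2, A = 16.2 cm², y = 1 cm, Ī = 5.4 cm⁴.
By symmetry the centroid is at mid-height, ȳ = 16 cm.
Transfer each piece to the horizontal axis through the centroid using Ī + A·d² with d = y − 16:
  web: d = 0 cm → contributes +3 823 cm⁴
  top flange (beyond web): d = 15 cm → contributes +3 650 cm⁴
  bottom flange (beyond web): d = -15 cm → contributes +3 650 cm⁴
Total I = 11 124 cm⁴.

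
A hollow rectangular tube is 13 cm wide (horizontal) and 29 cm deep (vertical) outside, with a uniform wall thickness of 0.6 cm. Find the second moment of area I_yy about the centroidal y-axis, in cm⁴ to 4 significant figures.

Decompose the section into non-overlapping parts with the origin at the bottom-left of its bounding rectangle.
Outer rectangle: 13 × 29, A = 377 cm², x = 6.5 cm, Ī = 5309.42 cm⁴.
Inner void (subtracted): 11.8 × 27.8, A = 328.04 cm², x = 6.5 cm, Ī = 3806.36 cm⁴.
By symmetry the centroid is at mid-width, x̄ = 6.5 cm.
All pieces are centred on the centroidal y-axis, so I = ΣĪ (holes subtracted) = 1503.06 cm⁴.

I_yy ≈ 1503 cm⁴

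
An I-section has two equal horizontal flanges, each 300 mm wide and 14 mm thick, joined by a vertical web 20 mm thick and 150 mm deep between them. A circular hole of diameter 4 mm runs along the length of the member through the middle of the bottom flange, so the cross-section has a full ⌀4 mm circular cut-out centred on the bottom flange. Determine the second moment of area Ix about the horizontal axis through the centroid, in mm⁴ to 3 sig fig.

Treat the section as a set of non-overlapping primitives; coordinates are from the bounding-box lower-left.
Bottom flange: 300 × 14, A = 4 200 mm², y = 7 mm, Ī = 68 600 mm⁴.
Web: 20 × 150, A = 3 000 mm², y = 89 mm, Ī = 5 625 000 mm⁴.
Top flange: 300 × 14, A = 4 200 mm², y = 171 mm, Ī = 68 600 mm⁴.
Hole (subtracted): ⌀4, A = 12.566 mm², y = 7 mm, Ī = 12.566 mm⁴.
Centroid: ȳ = ΣA·y / ΣA = 89.09 mm.
Transfer each piece to the horizontal axis through the centroid using Ī + A·d² with d = y − 89.09:
  bottom flange: d = -82.09 mm → contributes +28 371 764 mm⁴
  web: d = -0.090489 mm → contributes +5 625 025 mm⁴
  top flange: d = 81.91 mm → contributes +28 247 105 mm⁴
  hole: d = -82.09 mm → contributes −84 695 mm⁴
Total I = 62 159 198 mm⁴.

Ix ≈ 6.22 × 10⁷ mm⁴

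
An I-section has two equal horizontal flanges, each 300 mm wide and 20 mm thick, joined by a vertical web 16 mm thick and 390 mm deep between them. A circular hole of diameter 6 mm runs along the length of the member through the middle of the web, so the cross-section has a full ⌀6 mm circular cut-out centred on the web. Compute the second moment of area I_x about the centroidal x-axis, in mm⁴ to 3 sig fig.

I_x ≈ 5.84 × 10⁸ mm⁴

Treat the section as a set of non-overlapping primitives; coordinates are from the bounding-box lower-left.
Bottom flange: 300 × 20, A = 6 000 mm², y = 10 mm, Ī = 200 000 mm⁴.
Web: 16 × 390, A = 6 240 mm², y = 215 mm, Ī = 79 092 000 mm⁴.
Top flange: 300 × 20, A = 6 000 mm², y = 420 mm, Ī = 200 000 mm⁴.
Hole (subtracted): ⌀6, A = 28.274 mm², y = 215 mm, Ī = 63.617 mm⁴.
By symmetry the centroid is at mid-height, ȳ = 215 mm.
Transfer each piece to the centroidal x-axis using Ī + A·d² with d = y − 215:
  bottom flange: d = -205 mm → contributes +252 350 000 mm⁴
  web: d = 0 mm → contributes +79 092 000 mm⁴
  top flange: d = 205 mm → contributes +252 350 000 mm⁴
  hole: d = 0 mm → contributes −63.617 mm⁴
Total I = 583 791 936 mm⁴.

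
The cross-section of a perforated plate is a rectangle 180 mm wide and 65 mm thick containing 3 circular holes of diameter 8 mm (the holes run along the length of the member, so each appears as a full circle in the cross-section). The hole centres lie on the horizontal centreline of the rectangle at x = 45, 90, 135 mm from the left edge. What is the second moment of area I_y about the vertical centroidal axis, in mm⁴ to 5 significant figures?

I_y ≈ 3.1386 × 10⁷ mm⁴

Treat the section as a set of non-overlapping primitives; coordinates are from the bounding-box lower-left.
Plate: 180 × 65, A = 11 700 mm², x = 90 mm, Ī = 31 590 000 mm⁴.
Hole 1 (subtracted): ⌀8, A = 50.26548 mm², x = 45 mm, Ī = 201.0619 mm⁴.
Hole 2 (subtracted): ⌀8, A = 50.26548 mm², x = 90 mm, Ī = 201.0619 mm⁴.
Hole 3 (subtracted): ⌀8, A = 50.26548 mm², x = 135 mm, Ī = 201.0619 mm⁴.
By symmetry the centroid is at mid-width, x̄ = 90 mm.
Transfer each piece to the vertical centroidal axis using Ī + A·d² with d = x − 90:
  plate: d = 0 mm → contributes +31 590 000 mm⁴
  hole 1: d = -45 mm → contributes −101988.7 mm⁴
  hole 2: d = 0 mm → contributes −201.0619 mm⁴
  hole 3: d = 45 mm → contributes −101988.7 mm⁴
Total I = 31 385 822 mm⁴.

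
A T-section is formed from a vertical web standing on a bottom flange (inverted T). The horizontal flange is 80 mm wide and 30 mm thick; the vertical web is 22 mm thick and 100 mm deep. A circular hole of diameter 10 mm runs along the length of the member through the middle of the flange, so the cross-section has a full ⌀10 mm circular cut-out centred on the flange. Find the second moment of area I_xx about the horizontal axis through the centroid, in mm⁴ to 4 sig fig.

Treat the section as a set of non-overlapping primitives; coordinates are from the bounding-box lower-left.
Flange: 80 × 30, A = 2 400 mm², y = 15 mm, Ī = 180 000 mm⁴.
Web: 22 × 100, A = 2 200 mm², y = 80 mm, Ī = 1 833 333 mm⁴.
Hole (subtracted): ⌀10, A = 78.5398 mm², y = 15 mm, Ī = 490.874 mm⁴.
Centroid: ȳ = ΣA·y / ΣA = 46.627 mm.
Transfer each piece to the horizontal axis through the centroid using Ī + A·d² with d = y − 46.627:
  flange: d = -31.627 mm → contributes +2 580 634 mm⁴
  web: d = 33.373 mm → contributes +4 283 606 mm⁴
  hole: d = -31.627 mm → contributes −79051.4 mm⁴
Total I = 6 785 188 mm⁴.

I_xx ≈ 6.785 × 10⁶ mm⁴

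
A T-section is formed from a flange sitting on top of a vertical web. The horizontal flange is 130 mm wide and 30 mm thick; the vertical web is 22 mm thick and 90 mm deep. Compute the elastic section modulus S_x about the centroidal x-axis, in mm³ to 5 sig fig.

Decompose the section into non-overlapping parts with the origin at the bottom-left of its bounding rectangle.
Flange: 130 × 30, A = 3 900 mm², y = 105 mm, Ī = 292 500 mm⁴.
Web: 22 × 90, A = 1 980 mm², y = 45 mm, Ī = 1 336 500 mm⁴.
Centroid: ȳ = ΣA·y / ΣA = 84.79592 mm.
Transfer each piece to the centroidal x-axis using Ī + A·d² with d = y − 84.79592:
  flange: d = 20.20408 mm → contributes +1 884 499 mm⁴
  web: d = -39.79592 mm → contributes +4 472 256 mm⁴
Total I = 6 356 755 mm⁴.
Extreme fibre distance c = 84.79592 mm; S = I/c = 74965.34 mm³.

S_x ≈ 7.4965 × 10⁴ mm³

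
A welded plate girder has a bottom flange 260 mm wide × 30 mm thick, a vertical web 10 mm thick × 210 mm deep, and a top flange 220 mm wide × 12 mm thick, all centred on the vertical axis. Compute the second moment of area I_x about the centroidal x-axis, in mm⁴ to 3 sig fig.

Split into non-overlapping primitives; take the origin at the lower-left of the bounding box.
Bottom plate: 260 × 30, A = 7 800 mm², y = 15 mm, Ī = 585 000 mm⁴.
Web plate: 10 × 210, A = 2 100 mm², y = 135 mm, Ī = 7 717 500 mm⁴.
Top plate: 220 × 12, A = 2 640 mm², y = 246 mm, Ī = 31 680 mm⁴.
Centroid: ȳ = ΣA·y / ΣA = 83.727 mm.
Transfer each piece to the centroidal x-axis using Ī + A·d² with d = y − 83.727:
  bottom plate: d = -68.727 mm → contributes +37 427 817 mm⁴
  web plate: d = 51.273 mm → contributes +13 238 174 mm⁴
  top plate: d = 162.27 mm → contributes +69 549 316 mm⁴
Total I = 120 215 307 mm⁴.

I_x ≈ 1.20 × 10⁸ mm⁴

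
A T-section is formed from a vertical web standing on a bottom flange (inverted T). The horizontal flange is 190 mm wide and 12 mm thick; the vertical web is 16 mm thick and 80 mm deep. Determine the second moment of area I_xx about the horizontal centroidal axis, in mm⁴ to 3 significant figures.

Break the section into simple shapes (no overlaps), measuring from the bottom-left corner of the bounding box.
Flange: 190 × 12, A = 2 280 mm², y = 6 mm, Ī = 27 360 mm⁴.
Web: 16 × 80, A = 1 280 mm², y = 52 mm, Ī = 682 667 mm⁴.
Centroid: ȳ = ΣA·y / ΣA = 22.539 mm.
Transfer each piece to the horizontal centroidal axis using Ī + A·d² with d = y − 22.539:
  flange: d = -16.539 mm → contributes +651 052 mm⁴
  web: d = 29.461 mm → contributes +1 793 619 mm⁴
Total I = 2 444 671 mm⁴.

I_xx ≈ 2.44 × 10⁶ mm⁴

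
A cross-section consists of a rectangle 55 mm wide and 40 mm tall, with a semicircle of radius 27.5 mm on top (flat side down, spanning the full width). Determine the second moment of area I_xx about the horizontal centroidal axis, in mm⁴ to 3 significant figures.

Break the section into simple shapes (no overlaps), measuring from the bottom-left corner of the bounding box.
Rectangular body: 55 × 40, A = 2 200 mm², y = 20 mm, Ī = 293 333 mm⁴.
Semicircular cap: semicircle r = 27.5, A = 1187.9 mm², y = 51.671 mm, Ī = 62 772 mm⁴.
Centroid: ȳ = ΣA·y / ΣA = 31.105 mm.
Transfer each piece to the horizontal centroidal axis using Ī + A·d² with d = y − 31.105:
  rectangular body: d = -11.105 mm → contributes +564 641 mm⁴
  semicircular cap: d = 20.566 mm → contributes +565 229 mm⁴
Total I = 1 129 870 mm⁴.

I_xx ≈ 1.13 × 10⁶ mm⁴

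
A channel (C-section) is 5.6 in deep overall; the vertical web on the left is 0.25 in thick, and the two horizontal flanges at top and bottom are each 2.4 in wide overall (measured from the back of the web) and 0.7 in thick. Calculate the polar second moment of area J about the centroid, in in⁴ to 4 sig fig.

Treat the section as a set of non-overlapping primitives; coordinates are from the bounding-box lower-left.
Web: 0.25 × 5.6, A = 1.4 in², y = 2.8 in, Ī = 3.65867 in⁴.
Top flange (beyond web): 2.15 × 0.7, A = 1.505 in², y = 5.25 in, Ī = 0.0614542 in⁴.
Bottom flange (beyond web): 2.15 × 0.7, A = 1.505 in², y = 0.35 in, Ī = 0.0614542 in⁴.
By symmetry the centroid is at mid-height, ȳ = 2.8 in.
Transfer each piece to the centroidal x-axis using Ī + A·d² with d = y − 2.8:
  web: d = 0 in → contributes +3.65867 in⁴
  top flange (beyond web): d = 2.45 in → contributes +9.09522 in⁴
  bottom flange (beyond web): d = -2.45 in → contributes +9.09522 in⁴
Total I = 21.8491 in⁴.
For the y-axis: x̄ = 0.944048 in.
Repeating about the centroidal y-axis gives I_y = 2.54277 in⁴.
Polar second moment: J = I_x + I_y = 24.3919 in⁴.

J ≈ 24.39 in⁴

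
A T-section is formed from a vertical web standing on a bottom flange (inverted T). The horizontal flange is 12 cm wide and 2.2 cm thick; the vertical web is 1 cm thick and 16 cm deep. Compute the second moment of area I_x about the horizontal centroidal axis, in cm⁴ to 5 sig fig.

I_x ≈ 1177.0 cm⁴

Split into non-overlapping primitives; take the origin at the lower-left of the bounding box.
Flange: 12 × 2.2, A = 26.4 cm², y = 1.1 cm, Ī = 10.648 cm⁴.
Web: 1 × 16, A = 16 cm², y = 10.2 cm, Ī = 341.3333 cm⁴.
Centroid: ȳ = ΣA·y / ΣA = 4.533962 cm.
Transfer each piece to the horizontal centroidal axis using Ī + A·d² with d = y − 4.533962:
  flange: d = -3.433962 cm → contributes +321.9594 cm⁴
  web: d = 5.666038 cm → contributes +854.9971 cm⁴
Total I = 1176.956 cm⁴.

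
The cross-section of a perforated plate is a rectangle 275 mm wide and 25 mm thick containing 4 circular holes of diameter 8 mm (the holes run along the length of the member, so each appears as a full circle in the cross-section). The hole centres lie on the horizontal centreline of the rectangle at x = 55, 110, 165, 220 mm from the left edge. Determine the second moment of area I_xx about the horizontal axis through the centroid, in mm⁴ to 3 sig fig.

Decompose the section into non-overlapping parts with the origin at the bottom-left of its bounding rectangle.
Plate: 275 × 25, A = 6 875 mm², y = 12.5 mm, Ī = 358 073 mm⁴.
Hole 1 (subtracted): ⌀8, A = 50.265 mm², y = 12.5 mm, Ī = 201.06 mm⁴.
Hole 2 (subtracted): ⌀8, A = 50.265 mm², y = 12.5 mm, Ī = 201.06 mm⁴.
Hole 3 (subtracted): ⌀8, A = 50.265 mm², y = 12.5 mm, Ī = 201.06 mm⁴.
Hole 4 (subtracted): ⌀8, A = 50.265 mm², y = 12.5 mm, Ī = 201.06 mm⁴.
By symmetry the centroid is at mid-height, ȳ = 12.5 mm.
All pieces are centred on the horizontal axis through the centroid, so I = ΣĪ (holes subtracted) = 357 269 mm⁴.

I_xx ≈ 3.57 × 10⁵ mm⁴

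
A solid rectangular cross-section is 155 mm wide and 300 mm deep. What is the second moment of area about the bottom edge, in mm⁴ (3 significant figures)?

I_base ≈ 1.40 × 10⁹ mm⁴

The section: 155 × 300, A = 46 500 mm², y = 150 mm, Ī = 348 750 000 mm⁴.
Transfer it to the base of the section using Ī + A·d² with d = y − 0:
  the section: d = 150 mm → contributes +1 395 000 000 mm⁴
Total I = 1 395 000 000 mm⁴.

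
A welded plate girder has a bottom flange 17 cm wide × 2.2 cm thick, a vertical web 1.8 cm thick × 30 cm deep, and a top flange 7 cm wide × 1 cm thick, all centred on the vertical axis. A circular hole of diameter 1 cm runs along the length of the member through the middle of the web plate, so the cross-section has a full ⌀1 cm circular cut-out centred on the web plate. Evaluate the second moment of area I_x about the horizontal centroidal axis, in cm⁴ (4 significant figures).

Break the section into simple shapes (no overlaps), measuring from the bottom-left corner of the bounding box.
Bottom plate: 17 × 2.2, A = 37.4 cm², y = 1.1 cm, Ī = 15.0847 cm⁴.
Web plate: 1.8 × 30, A = 54 cm², y = 17.2 cm, Ī = 4 050 cm⁴.
Top plate: 7 × 1, A = 7 cm², y = 32.7 cm, Ī = 0.583333 cm⁴.
Hole (subtracted): ⌀1, A = 0.785398 cm², y = 17.2 cm, Ī = 0.0490874 cm⁴.
Centroid: ȳ = ΣA·y / ΣA = 12.143 cm.
Transfer each piece to the horizontal centroidal axis using Ī + A·d² with d = y − 12.143:
  bottom plate: d = -11.043 cm → contributes +4575.91 cm⁴
  web plate: d = 5.05703 cm → contributes +5430.97 cm⁴
  top plate: d = 20.557 cm → contributes +2958.72 cm⁴
  hole: d = 5.05703 cm → contributes −20.1345 cm⁴
Total I = 12945.5 cm⁴.

I_x ≈ 1.295 × 10⁴ cm⁴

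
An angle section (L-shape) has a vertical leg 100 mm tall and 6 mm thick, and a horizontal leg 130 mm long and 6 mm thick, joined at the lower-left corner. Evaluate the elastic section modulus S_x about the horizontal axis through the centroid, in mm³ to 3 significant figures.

Decompose the section into non-overlapping parts with the origin at the bottom-left of its bounding rectangle.
Vertical leg: 6 × 100, A = 600 mm², y = 50 mm, Ī = 500 000 mm⁴.
Horizontal leg (remainder): 124 × 6, A = 744 mm², y = 3 mm, Ī = 2 232 mm⁴.
Centroid: ȳ = ΣA·y / ΣA = 23.982 mm.
Transfer each piece to the horizontal axis through the centroid using Ī + A·d² with d = y − 23.982:
  vertical leg: d = 26.018 mm → contributes +906 157 mm⁴
  horizontal leg (remainder): d = -20.982 mm → contributes +329 778 mm⁴
Total I = 1 235 936 mm⁴.
Extreme fibre distance c = 76.018 mm; S = I/c = 16 258 mm³.

S_x ≈ 1.63 × 10⁴ mm³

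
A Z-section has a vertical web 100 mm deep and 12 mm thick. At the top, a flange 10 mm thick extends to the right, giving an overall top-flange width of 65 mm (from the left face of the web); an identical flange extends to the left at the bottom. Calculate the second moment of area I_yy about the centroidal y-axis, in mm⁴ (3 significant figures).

Decompose the section into non-overlapping parts with the origin at the bottom-left of its bounding rectangle.
Web: 12 × 100, A = 1 200 mm², x = 59 mm, Ī = 14 400 mm⁴.
Top flange (beyond web): 53 × 10, A = 530 mm², x = 91.5 mm, Ī = 124 064 mm⁴.
Bottom flange (beyond web): 53 × 10, A = 530 mm², x = 26.5 mm, Ī = 124 064 mm⁴.
Centroid: x̄ = ΣA·x / ΣA = 59 mm.
Transfer each piece to the centroidal y-axis using Ī + A·d² with d = x − 59:
  web: d = 0 mm → contributes +14 400 mm⁴
  top flange (beyond web): d = 32.5 mm → contributes +683 877 mm⁴
  bottom flange (beyond web): d = -32.5 mm → contributes +683 877 mm⁴
Total I = 1 382 153 mm⁴.

I_yy ≈ 1.38 × 10⁶ mm⁴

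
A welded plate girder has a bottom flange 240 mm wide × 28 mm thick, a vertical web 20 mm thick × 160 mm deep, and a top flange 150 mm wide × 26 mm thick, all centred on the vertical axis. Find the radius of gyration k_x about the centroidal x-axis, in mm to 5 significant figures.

k_x ≈ 83.067 mm

Break the section into simple shapes (no overlaps), measuring from the bottom-left corner of the bounding box.
Bottom plate: 240 × 28, A = 6 720 mm², y = 14 mm, Ī = 439 040 mm⁴.
Web plate: 20 × 160, A = 3 200 mm², y = 108 mm, Ī = 6 826 667 mm⁴.
Top plate: 150 × 26, A = 3 900 mm², y = 201 mm, Ī = 219 700 mm⁴.
Centroid: ȳ = ΣA·y / ΣA = 88.5369 mm.
Transfer each piece to the centroidal x-axis using Ī + A·d² with d = y − 88.5369:
  bottom plate: d = -74.5369 mm → contributes +37 773 679 mm⁴
  web plate: d = 19.4631 mm → contributes +8 038 866 mm⁴
  top plate: d = 112.4631 mm → contributes +49 546 698 mm⁴
Total I = 95 359 243 mm⁴.
Radius of gyration: k = √(I/A) = √(95 359 243 / 13 820) = 83.06678 mm.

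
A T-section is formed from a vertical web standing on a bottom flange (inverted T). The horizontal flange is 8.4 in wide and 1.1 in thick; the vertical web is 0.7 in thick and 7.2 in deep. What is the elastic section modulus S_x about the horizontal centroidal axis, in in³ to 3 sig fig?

Treat the section as a set of non-overlapping primitives; coordinates are from the bounding-box lower-left.
Flange: 8.4 × 1.1, A = 9.24 in², y = 0.55 in, Ī = 0.9317 in⁴.
Web: 0.7 × 7.2, A = 5.04 in², y = 4.7 in, Ī = 21.773 in⁴.
Centroid: ȳ = ΣA·y / ΣA = 2.0147 in.
Transfer each piece to the horizontal centroidal axis using Ī + A·d² with d = y − 2.0147:
  flange: d = -1.4647 in → contributes +20.755 in⁴
  web: d = 2.6853 in → contributes +58.115 in⁴
Total I = 78.87 in⁴.
Extreme fibre distance c = 6.2853 in; S = I/c = 12.548 in³.

S_x ≈ 12.5 in³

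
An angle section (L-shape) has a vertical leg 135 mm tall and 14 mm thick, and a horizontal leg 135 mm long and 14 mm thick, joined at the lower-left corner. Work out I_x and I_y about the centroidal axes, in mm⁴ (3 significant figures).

Split into non-overlapping primitives; take the origin at the lower-left of the bounding box.
Vertical leg: 14 × 135, A = 1 890 mm², y = 67.5 mm, Ī = 2 870 438 mm⁴.
Horizontal leg (remainder): 121 × 14, A = 1 694 mm², y = 7 mm, Ī = 27 669 mm⁴.
Centroid: ȳ = ΣA·y / ΣA = 38.904 mm.
Transfer each piece to the centroidal x-axis using Ī + A·d² with d = y − 38.904:
  vertical leg: d = 28.596 mm → contributes +4 415 917 mm⁴
  horizontal leg (remainder): d = -31.904 mm → contributes +1 751 964 mm⁴
Total I = 6 167 882 mm⁴.
For the y-axis: x̄ = 38.904 mm.
Repeating about the centroidal y-axis gives I_y = 6 167 882 mm⁴.

I_x ≈ 6.17 × 10⁶ mm⁴, I_y ≈ 6.17 × 10⁶ mm⁴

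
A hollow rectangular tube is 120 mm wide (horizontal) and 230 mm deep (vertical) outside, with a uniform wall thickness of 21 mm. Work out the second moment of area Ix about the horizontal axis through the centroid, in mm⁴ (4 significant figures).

Treat the section as a set of non-overlapping primitives; coordinates are from the bounding-box lower-left.
Outer rectangle: 120 × 230, A = 27 600 mm², y = 115 mm, Ī = 121 670 000 mm⁴.
Inner void (subtracted): 78 × 188, A = 14 664 mm², y = 115 mm, Ī = 43 190 368 mm⁴.
By symmetry the centroid is at mid-height, ȳ = 115 mm.
All pieces are centred on the horizontal axis through the centroid, so I = ΣĪ (holes subtracted) = 78 479 632 mm⁴.

Ix ≈ 7.848 × 10⁷ mm⁴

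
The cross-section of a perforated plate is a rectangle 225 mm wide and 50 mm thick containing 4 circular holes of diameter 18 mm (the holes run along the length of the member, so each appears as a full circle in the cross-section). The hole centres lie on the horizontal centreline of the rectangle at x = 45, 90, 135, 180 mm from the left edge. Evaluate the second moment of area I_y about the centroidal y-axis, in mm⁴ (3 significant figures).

I_y ≈ 4.49 × 10⁷ mm⁴

Decompose the section into non-overlapping parts with the origin at the bottom-left of its bounding rectangle.
Plate: 225 × 50, A = 11 250 mm², x = 112.5 mm, Ī = 47 460 938 mm⁴.
Hole 1 (subtracted): ⌀18, A = 254.47 mm², x = 45 mm, Ī = 5 153 mm⁴.
Hole 2 (subtracted): ⌀18, A = 254.47 mm², x = 90 mm, Ī = 5 153 mm⁴.
Hole 3 (subtracted): ⌀18, A = 254.47 mm², x = 135 mm, Ī = 5 153 mm⁴.
Hole 4 (subtracted): ⌀18, A = 254.47 mm², x = 180 mm, Ī = 5 153 mm⁴.
By symmetry the centroid is at mid-width, x̄ = 112.5 mm.
Transfer each piece to the centroidal y-axis using Ī + A·d² with d = x − 112.5:
  plate: d = 0 mm → contributes +47 460 938 mm⁴
  hole 1: d = -67.5 mm → contributes −1 164 577 mm⁴
  hole 2: d = -22.5 mm → contributes −133 978 mm⁴
  hole 3: d = 22.5 mm → contributes −133 978 mm⁴
  hole 4: d = 67.5 mm → contributes −1 164 577 mm⁴
Total I = 44 863 827 mm⁴.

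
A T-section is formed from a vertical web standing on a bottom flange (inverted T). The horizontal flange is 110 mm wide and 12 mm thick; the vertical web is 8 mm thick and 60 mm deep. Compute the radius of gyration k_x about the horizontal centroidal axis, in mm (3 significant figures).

Break the section into simple shapes (no overlaps), measuring from the bottom-left corner of the bounding box.
Flange: 110 × 12, A = 1 320 mm², y = 6 mm, Ī = 15 840 mm⁴.
Web: 8 × 60, A = 480 mm², y = 42 mm, Ī = 144 000 mm⁴.
Centroid: ȳ = ΣA·y / ΣA = 15.6 mm.
Transfer each piece to the horizontal centroidal axis using Ī + A·d² with d = y − 15.6:
  flange: d = -9.6 mm → contributes +137 491 mm⁴
  web: d = 26.4 mm → contributes +478 541 mm⁴
Total I = 616 032 mm⁴.
Radius of gyration: k = √(I/A) = √(616 032 / 1 800) = 18.5 mm.

k_x ≈ 18.5 mm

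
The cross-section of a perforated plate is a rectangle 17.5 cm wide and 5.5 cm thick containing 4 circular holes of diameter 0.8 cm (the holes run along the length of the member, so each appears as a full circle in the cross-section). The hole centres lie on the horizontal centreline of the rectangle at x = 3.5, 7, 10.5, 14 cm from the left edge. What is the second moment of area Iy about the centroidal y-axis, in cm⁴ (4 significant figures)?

Split into non-overlapping primitives; take the origin at the lower-left of the bounding box.
Plate: 17.5 × 5.5, A = 96.25 cm², x = 8.75 cm, Ī = 2456.38 cm⁴.
Hole 1 (subtracted): ⌀0.8, A = 0.502655 cm², x = 3.5 cm, Ī = 0.0201062 cm⁴.
Hole 2 (subtracted): ⌀0.8, A = 0.502655 cm², x = 7 cm, Ī = 0.0201062 cm⁴.
Hole 3 (subtracted): ⌀0.8, A = 0.502655 cm², x = 10.5 cm, Ī = 0.0201062 cm⁴.
Hole 4 (subtracted): ⌀0.8, A = 0.502655 cm², x = 14 cm, Ī = 0.0201062 cm⁴.
By symmetry the centroid is at mid-width, x̄ = 8.75 cm.
Transfer each piece to the centroidal y-axis using Ī + A·d² with d = x − 8.75:
  plate: d = 0 cm → contributes +2456.38 cm⁴
  hole 1: d = -5.25 cm → contributes −13.8745 cm⁴
  hole 2: d = -1.75 cm → contributes −1.55949 cm⁴
  hole 3: d = 1.75 cm → contributes −1.55949 cm⁴
  hole 4: d = 5.25 cm → contributes −13.8745 cm⁴
Total I = 2425.51 cm⁴.

Iy ≈ 2426 cm⁴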